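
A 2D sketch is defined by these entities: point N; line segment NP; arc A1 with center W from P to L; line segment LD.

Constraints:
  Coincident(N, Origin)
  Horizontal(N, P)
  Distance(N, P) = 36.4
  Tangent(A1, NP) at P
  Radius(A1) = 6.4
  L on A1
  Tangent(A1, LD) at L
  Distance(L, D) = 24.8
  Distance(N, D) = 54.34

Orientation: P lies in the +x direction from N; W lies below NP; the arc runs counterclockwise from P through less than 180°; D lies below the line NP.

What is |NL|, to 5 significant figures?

32.652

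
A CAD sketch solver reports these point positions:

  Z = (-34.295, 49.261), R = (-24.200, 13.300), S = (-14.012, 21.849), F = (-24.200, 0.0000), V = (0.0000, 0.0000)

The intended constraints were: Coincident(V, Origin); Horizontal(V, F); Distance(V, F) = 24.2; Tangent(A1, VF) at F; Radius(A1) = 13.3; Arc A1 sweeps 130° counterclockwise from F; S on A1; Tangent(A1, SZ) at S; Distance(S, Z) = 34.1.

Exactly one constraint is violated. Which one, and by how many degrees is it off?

Tangent(A1, SZ) at S — off by 3.50°.

V = (0.00, 0.00) ✓; V.y = 0.00, F.y = 0.00 ✓; |VF| = 24.20 ✓; ∠(RF, FV) = 90.00° ✓; |RF| = 13.30 ✓; bearing(R→S) − bearing(R→F) = 130.0° ✓; |RS| = 13.30 ✓; ∠(RS, SZ) = 93.50° ✗; |SZ| = 34.10 ✓.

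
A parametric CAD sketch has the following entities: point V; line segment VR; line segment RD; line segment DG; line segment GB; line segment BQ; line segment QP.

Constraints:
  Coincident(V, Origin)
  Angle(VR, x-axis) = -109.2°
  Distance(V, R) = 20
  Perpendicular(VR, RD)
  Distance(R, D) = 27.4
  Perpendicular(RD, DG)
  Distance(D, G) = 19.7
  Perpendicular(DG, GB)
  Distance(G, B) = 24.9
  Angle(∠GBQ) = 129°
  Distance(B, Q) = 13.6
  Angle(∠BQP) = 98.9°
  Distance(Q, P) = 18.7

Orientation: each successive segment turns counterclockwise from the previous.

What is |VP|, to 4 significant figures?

25.58

V is at the origin; VR runs at -109.2° with length 20.0, so R = (-6.577, -18.89). VR is perpendicular to RD, so RD runs at -19.20°; with |RD| = 27.4, D = (19.30, -27.90). The perpendicularity gives DG at right angles to RD, so DG runs at 70.80°; with |DG| = 19.7, G = (25.78, -9.294). DG ⟂ GB, so GB runs at 160.8°; with |GB| = 24.9, B = (2.262, -1.105). ∠GBQ = 129.0° gives BQ at -148.2° from the x-axis; with |BQ| = 13.6, Q = (-9.296, -8.272). ∠BQP = 98.9° gives QP at -67.10° from the x-axis; with |QP| = 18.7, P = (-2.020, -25.50). Then |VP| = |P − V| = 25.58.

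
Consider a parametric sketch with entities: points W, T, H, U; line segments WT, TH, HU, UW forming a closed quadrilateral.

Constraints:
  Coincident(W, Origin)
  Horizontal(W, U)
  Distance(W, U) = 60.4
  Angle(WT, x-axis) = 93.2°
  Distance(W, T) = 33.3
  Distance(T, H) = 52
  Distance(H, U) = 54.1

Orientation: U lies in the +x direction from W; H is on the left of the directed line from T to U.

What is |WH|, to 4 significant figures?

70.00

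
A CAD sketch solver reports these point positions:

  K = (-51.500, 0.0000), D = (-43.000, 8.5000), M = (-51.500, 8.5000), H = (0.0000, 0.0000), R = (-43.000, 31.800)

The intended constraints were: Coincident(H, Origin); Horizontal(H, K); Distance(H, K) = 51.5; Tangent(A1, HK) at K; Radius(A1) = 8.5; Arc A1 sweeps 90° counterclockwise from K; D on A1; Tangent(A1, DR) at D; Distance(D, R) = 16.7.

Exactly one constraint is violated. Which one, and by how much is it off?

Distance(D, R) = 16.7 — off by 6.60.

H = (0.00, 0.00) ✓; H.y = 0.00, K.y = 0.00 ✓; |HK| = 51.50 ✓; ∠(MK, KH) = 90.00° ✓; |MK| = 8.500 ✓; bearing(M→D) − bearing(M→K) = 90.00° ✓; |MD| = 8.500 ✓; ∠(MD, DR) = 90.00° ✓; |DR| = 23.30 ✗.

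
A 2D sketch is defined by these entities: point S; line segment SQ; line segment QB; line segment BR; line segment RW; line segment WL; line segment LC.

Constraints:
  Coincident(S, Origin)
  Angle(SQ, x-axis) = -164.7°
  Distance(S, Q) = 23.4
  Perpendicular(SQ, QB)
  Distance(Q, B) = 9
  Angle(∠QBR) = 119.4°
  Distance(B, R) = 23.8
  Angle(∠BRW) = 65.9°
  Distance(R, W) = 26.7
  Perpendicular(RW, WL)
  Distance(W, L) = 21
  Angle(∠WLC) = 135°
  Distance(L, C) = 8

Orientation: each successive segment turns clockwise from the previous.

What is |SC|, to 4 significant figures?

27.40

RW is perpendicular to WL, so WL runs at -159.4°; with |WL| = 21.0, L = (-18.29, -13.13). ∠WLC = 135.0° gives LC at 155.6° from the x-axis; with |LC| = 8.0, C = (-25.58, -9.829). Then |SC| = |C − S| = 27.40.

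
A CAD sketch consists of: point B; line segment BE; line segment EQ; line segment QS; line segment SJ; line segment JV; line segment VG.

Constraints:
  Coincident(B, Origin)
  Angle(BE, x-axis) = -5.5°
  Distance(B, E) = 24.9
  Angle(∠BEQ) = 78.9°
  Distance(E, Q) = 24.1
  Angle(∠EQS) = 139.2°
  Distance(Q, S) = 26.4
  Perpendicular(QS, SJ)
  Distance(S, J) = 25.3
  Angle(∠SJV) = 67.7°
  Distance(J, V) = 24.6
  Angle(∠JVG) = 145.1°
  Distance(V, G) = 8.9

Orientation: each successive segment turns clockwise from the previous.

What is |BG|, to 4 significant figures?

22.77

B is at the origin; BE runs at -5.5° with length 24.9, so E = (24.79, -2.387). ∠BEQ = 78.9° gives EQ at -106.6° from the x-axis; with |EQ| = 24.1, Q = (17.90, -25.48). ∠EQS = 139.2° gives QS at -147.4° from the x-axis; with |QS| = 26.4, S = (-4.340, -39.71). The perpendicularity gives SJ at right angles to QS, so SJ runs at 122.6°; with |SJ| = 25.3, J = (-17.97, -18.39). ∠SJV = 67.7° gives JV at 10.30° from the x-axis; with |JV| = 24.6, V = (6.232, -13.99). ∠JVG = 145.1° gives VG at -24.60° from the x-axis; with |VG| = 8.9, G = (14.32, -17.70). Then |BG| = |G − B| = 22.77.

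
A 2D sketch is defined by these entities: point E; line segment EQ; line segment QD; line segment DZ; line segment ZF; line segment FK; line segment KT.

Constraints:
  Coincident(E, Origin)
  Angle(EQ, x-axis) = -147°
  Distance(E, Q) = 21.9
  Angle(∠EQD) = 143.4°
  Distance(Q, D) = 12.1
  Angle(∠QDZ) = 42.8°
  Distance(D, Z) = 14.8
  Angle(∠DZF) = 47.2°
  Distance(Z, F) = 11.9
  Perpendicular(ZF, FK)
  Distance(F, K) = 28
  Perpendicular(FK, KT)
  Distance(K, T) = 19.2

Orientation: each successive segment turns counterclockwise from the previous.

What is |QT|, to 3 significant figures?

34.0

E is at the origin; EQ runs at -147.0° with length 21.9, so Q = (-18.4, -11.9). ∠EQD = 143.4° gives QD at -110° from the x-axis; with |QD| = 12.1, D = (-22.6, -23.3). ∠QDZ = 42.8° gives DZ at 26.8° from the x-axis; with |DZ| = 14.8, Z = (-9.37, -16.6). ∠DZF = 47.2° gives ZF at 160° from the x-axis; with |ZF| = 11.9, F = (-20.5, -12.4). ZF is perpendicular to FK, so FK runs at -110°; with |FK| = 28.0, K = (-30.3, -38.7). The perpendicularity gives KT at right angles to FK, so KT runs at -20.4°; with |KT| = 19.2, T = (-12.3, -45.4). Then |QT| = |T − Q| = 34.0.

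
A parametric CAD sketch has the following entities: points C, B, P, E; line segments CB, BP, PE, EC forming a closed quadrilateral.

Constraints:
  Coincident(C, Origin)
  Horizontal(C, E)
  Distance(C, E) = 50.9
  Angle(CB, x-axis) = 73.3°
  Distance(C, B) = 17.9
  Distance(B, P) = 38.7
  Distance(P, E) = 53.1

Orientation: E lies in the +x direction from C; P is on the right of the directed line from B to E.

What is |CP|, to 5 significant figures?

21.578

C is at the origin; C and E share the same y with |CE| = 50.9 and E in +x, so E = (50.9, 0). CB runs at 73.3° with |CB| = 17.9, so B = (5.1438, 17.145). P is determined by |BP| = 38.7 and |PE| = 53.1 together: it lies at the intersection of circle(B, 38.7) and circle(E, 53.1). With |BE| = 48.863, the foot of the radical line on BE is 10.905 from B and the perpendicular offset is √(38.7² − 10.905²) = 37.132. Taking the right-of-BE solution: P = (2.3262, -21.452).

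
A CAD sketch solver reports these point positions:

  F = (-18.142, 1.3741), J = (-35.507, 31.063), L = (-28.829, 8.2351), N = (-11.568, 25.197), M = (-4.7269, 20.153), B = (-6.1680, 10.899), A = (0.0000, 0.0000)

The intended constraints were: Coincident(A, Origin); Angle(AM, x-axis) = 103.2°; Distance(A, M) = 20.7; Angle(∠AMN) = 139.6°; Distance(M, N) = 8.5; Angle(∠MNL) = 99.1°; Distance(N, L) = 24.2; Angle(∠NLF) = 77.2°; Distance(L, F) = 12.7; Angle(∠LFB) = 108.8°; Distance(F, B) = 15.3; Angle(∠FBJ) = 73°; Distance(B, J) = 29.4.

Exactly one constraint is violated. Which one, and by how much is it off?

Distance(B, J) = 29.4 — off by 6.20.

A = (0.00, 0.00) ✓; AM at 103.2° ✓; |AM| = 20.70 ✓; ∠AMN = 139.6° ✓; |MN| = 8.500 ✓; ∠MNL = 99.10° ✓; |NL| = 24.20 ✓; ∠NLF = 77.20° ✓; |LF| = 12.70 ✓; ∠LFB = 108.8° ✓; |FB| = 15.30 ✓; ∠FBJ = 73.00° ✓; |BJ| = 35.60 ✗.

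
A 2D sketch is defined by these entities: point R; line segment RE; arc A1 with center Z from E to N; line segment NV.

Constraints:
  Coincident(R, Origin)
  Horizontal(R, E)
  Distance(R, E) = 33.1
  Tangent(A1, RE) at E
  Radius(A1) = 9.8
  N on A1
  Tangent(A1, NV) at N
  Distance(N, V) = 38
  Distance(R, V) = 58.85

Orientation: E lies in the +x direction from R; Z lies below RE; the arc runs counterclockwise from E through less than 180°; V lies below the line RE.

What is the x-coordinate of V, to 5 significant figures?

32.534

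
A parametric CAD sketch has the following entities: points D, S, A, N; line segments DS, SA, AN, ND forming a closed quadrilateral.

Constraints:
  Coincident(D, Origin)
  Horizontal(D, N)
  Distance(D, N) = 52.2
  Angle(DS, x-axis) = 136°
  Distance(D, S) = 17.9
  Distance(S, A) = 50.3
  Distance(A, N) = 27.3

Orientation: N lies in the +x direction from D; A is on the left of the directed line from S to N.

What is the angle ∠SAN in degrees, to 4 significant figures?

113.9°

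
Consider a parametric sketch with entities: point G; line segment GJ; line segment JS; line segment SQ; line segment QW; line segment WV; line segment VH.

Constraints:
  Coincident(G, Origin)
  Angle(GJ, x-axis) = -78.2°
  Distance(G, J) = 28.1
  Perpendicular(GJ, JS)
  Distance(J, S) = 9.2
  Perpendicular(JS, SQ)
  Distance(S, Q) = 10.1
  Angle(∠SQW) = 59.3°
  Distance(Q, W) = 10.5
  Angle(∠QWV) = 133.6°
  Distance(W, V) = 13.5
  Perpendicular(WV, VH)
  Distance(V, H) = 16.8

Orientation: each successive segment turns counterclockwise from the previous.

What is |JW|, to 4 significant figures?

4.742

G is at the origin; GJ runs at -78.2° with length 28.1, so J = (5.746, -27.51). The perpendicularity gives JS at right angles to GJ, so JS runs at 11.80°; with |JS| = 9.2, S = (14.75, -25.62). JS ⟂ SQ, so SQ runs at 101.8°; with |SQ| = 10.1, Q = (12.69, -15.74). ∠SQW = 59.3° gives QW at -137.5° from the x-axis; with |QW| = 10.5, W = (4.945, -22.83). Then |JW| = |W − J| = 4.742.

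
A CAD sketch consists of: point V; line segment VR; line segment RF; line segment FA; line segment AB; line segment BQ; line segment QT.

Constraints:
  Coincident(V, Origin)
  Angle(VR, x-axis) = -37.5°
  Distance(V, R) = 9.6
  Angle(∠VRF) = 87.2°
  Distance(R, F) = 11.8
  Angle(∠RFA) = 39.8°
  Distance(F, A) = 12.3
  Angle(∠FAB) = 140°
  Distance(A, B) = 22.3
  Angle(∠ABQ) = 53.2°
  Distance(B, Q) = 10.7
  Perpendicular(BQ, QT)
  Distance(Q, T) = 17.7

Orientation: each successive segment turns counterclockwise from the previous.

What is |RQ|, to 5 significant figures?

13.531

∠FAB = 140.0° gives AB at -124.50° from the x-axis; with |AB| = 22.3, B = (-10.150, -17.808). ∠ABQ = 53.2° gives BQ at 2.3000° from the x-axis; with |BQ| = 10.7, Q = (0.54156, -17.378). Then |RQ| = |Q − R| = 13.531.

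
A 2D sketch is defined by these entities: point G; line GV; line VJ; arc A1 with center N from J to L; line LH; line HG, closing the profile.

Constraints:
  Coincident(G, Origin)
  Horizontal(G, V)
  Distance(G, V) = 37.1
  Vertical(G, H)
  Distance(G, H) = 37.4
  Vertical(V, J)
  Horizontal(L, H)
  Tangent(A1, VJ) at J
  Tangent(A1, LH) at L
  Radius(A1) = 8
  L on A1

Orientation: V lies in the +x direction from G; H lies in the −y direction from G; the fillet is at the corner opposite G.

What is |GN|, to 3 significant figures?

41.4

GH is vertical with |GH| = 37.4 and H on the −y side, so H = (0.00, -37.4). The virtual corner opposite G is at (37.1, -37.4). Since A1 is tangent to VJ there, NJ ⟂ VJ and tangency of A1 to LH means the radius NL is perpendicular to LH, with radius 8.0, so the center N sits 8.0 in from both sides at N = (29.1, -29.4). Then |GN| = |N − G| = 41.4.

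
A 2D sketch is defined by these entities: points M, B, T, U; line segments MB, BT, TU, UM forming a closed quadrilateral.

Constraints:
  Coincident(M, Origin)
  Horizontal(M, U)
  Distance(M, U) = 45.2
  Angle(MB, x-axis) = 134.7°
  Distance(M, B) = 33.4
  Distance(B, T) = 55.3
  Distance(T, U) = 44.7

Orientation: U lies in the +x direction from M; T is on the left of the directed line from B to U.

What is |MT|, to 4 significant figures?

50.62

M is at the origin; MU is horizontal with |MU| = 45.2 and U in +x, so U = (45.2, 0). MB runs at 134.7° with |MB| = 33.4, so B = (-23.49, 23.74). T is determined by |BT| = 55.3 and |TU| = 44.7 together: it lies at the intersection of circle(B, 55.3) and circle(U, 44.7). With |BU| = 72.68, the foot of the radical line on BU is 43.63 from B and the perpendicular offset is √(55.3² − 43.63²) = 33.98. Taking the left-of-BU solution: T = (28.84, 41.60).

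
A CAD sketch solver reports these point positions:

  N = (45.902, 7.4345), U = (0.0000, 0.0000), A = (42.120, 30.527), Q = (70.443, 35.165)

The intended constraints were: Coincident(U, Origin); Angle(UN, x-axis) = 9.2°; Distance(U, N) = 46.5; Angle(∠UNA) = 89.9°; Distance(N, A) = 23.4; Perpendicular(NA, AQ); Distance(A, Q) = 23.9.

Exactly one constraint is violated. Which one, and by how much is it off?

Distance(A, Q) = 23.9 — off by 4.80.

U = (0.00, 0.00) ✓; UN at 9.200° ✓; |UN| = 46.50 ✓; ∠UNA = 89.90° ✓; |NA| = 23.40 ✓; ∠(NA, AQ) = 90.00° ✓; |AQ| = 28.70 ✗.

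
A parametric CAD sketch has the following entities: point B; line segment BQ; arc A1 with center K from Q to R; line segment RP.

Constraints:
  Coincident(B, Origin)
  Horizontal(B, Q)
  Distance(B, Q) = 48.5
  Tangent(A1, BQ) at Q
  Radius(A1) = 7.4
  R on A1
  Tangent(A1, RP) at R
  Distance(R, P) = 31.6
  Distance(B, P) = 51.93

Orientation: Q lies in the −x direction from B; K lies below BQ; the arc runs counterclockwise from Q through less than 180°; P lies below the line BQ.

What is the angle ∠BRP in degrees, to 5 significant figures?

66.407°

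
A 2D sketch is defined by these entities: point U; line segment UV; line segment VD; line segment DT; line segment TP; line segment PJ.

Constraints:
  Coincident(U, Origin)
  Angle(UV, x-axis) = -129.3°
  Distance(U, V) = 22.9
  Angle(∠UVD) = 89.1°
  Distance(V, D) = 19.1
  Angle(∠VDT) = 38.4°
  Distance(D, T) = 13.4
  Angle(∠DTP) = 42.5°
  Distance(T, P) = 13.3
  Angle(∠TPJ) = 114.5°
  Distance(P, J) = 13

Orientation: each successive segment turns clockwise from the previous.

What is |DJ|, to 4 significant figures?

9.239

U is at the origin; UV runs at -129.3° with length 22.9, so V = (-14.50, -17.72). ∠UVD = 89.1° gives VD at 139.8° from the x-axis; with |VD| = 19.1, D = (-29.09, -5.393). ∠VDT = 38.4° gives DT at -1.800° from the x-axis; with |DT| = 13.4, T = (-15.70, -5.814). ∠DTP = 42.5° gives TP at -139.3° from the x-axis; with |TP| = 13.3, P = (-25.78, -14.49). ∠TPJ = 114.5° gives PJ at 155.2° from the x-axis; with |PJ| = 13.0, J = (-37.58, -9.034). Then |DJ| = |J − D| = 9.239.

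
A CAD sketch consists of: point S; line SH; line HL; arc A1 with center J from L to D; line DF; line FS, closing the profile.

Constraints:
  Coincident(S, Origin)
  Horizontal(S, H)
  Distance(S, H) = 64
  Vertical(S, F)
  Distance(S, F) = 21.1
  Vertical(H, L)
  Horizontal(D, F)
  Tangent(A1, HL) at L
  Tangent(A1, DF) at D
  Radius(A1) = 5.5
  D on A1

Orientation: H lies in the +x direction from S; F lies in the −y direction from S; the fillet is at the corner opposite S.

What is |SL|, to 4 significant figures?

65.87

S is at the origin; SH is horizontal with |SH| = 64.0 and H on the +x side, so H = (64.00, 0.000). SF is vertical with |SF| = 21.1 and F on the −y side, so F = (0.000, -21.10). The virtual corner opposite S is at (64.00, -21.10). A1 meets HL tangentially, so JL is at right angles to HL and A1 meets DF tangentially, so JD is at right angles to DF, with radius 5.5, so the center J sits 5.5 in from both sides at J = (58.50, -15.60). That places the tangent points at L = (64.00, -15.60) on HL and D = (58.50, -21.10) on DF. Then |SL| = |L − S| = 65.87.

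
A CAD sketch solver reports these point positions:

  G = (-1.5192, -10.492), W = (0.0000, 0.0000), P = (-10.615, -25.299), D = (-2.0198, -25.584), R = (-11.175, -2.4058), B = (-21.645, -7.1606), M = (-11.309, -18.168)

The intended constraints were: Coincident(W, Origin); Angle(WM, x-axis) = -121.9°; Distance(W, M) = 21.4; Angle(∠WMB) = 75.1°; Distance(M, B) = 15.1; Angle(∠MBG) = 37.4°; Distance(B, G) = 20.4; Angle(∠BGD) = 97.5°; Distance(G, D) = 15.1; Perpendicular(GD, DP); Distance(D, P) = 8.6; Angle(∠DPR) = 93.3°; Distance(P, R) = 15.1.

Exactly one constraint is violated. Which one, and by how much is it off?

Distance(P, R) = 15.1 — off by 7.80.

W = (0.00, 0.00) ✓; WM at -121.9° ✓; |WM| = 21.40 ✓; ∠WMB = 75.10° ✓; |MB| = 15.10 ✓; ∠MBG = 37.40° ✓; |BG| = 20.40 ✓; ∠BGD = 97.50° ✓; |GD| = 15.10 ✓; ∠(GD, DP) = 90.00° ✓; |DP| = 8.600 ✓; ∠DPR = 93.30° ✓; |PR| = 22.90 ✗.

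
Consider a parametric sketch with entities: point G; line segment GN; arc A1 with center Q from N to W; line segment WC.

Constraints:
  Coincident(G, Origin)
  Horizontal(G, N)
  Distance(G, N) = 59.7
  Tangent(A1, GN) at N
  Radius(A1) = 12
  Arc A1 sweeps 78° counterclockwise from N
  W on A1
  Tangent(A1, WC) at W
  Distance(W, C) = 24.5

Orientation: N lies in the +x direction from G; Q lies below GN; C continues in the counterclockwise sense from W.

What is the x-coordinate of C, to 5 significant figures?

42.868

G is at the origin; G and N share the same y with |GN| = 59.7 and N on the +x side, so N = (59.700, 0.0000). Since A1 is tangent to GN there, QN ⟂ GN, so Q = N + (0, -12) = (59.700, -12.000). On A1, N sits at bearing 90° from Q; a 78° counterclockwise sweep puts W at bearing 168°, so W = Q + 12.0·(cos 168°, sin 168°) = (47.962, -9.5051). Since A1 is tangent to WC there, QW ⟂ WC, so WC runs along (−sin 168°, cos 168°); with |WC| = 24.5, C = (42.868, -33.470). So C.x = 42.868.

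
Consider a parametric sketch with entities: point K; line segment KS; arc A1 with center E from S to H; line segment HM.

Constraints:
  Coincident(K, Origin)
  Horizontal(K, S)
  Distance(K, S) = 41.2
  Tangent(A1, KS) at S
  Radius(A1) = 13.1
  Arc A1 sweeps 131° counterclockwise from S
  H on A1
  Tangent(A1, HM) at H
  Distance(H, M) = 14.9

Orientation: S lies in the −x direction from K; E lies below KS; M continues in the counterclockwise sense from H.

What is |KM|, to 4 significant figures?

52.84

K is at the origin; K and S share the same y with |KS| = 41.2 and S on the −x side, so S = (-41.20, 0.000). The tangent condition forces ES to be normal to KS, so E = S + (0, -13.1) = (-41.20, -13.10). On A1, S sits at bearing 90° from E; a 131° counterclockwise sweep puts H at bearing 221°, so H = E + 13.1·(cos 221°, sin 221°) = (-51.09, -21.69). Tangency of A1 to HM means the radius EH is perpendicular to HM, so HM runs along (−sin 221°, cos 221°); with |HM| = 14.9, M = (-41.31, -32.94). Then |KM| = |M − K| = 52.84.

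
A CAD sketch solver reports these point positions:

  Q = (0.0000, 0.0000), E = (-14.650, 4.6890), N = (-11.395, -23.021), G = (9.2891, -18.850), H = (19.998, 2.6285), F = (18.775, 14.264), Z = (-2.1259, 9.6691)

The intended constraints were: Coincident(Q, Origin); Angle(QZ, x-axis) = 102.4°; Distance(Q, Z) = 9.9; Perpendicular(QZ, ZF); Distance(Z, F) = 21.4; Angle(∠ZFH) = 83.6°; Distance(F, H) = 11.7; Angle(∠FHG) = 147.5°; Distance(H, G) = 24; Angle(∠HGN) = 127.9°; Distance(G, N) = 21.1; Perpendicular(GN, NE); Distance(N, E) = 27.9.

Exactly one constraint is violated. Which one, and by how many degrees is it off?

Perpendicular(GN, NE) — off by 4.70°.

Q = (0.00, 0.00) ✓; QZ at 102.4° ✓; |QZ| = 9.900 ✓; ∠(QZ, ZF) = 90.00° ✓; |ZF| = 21.40 ✓; ∠ZFH = 83.60° ✓; |FH| = 11.70 ✓; ∠FHG = 147.5° ✓; |HG| = 24.00 ✓; ∠HGN = 127.9° ✓; |GN| = 21.10 ✓; ∠(GN, NE) = 94.70° ✗; |NE| = 27.90 ✓.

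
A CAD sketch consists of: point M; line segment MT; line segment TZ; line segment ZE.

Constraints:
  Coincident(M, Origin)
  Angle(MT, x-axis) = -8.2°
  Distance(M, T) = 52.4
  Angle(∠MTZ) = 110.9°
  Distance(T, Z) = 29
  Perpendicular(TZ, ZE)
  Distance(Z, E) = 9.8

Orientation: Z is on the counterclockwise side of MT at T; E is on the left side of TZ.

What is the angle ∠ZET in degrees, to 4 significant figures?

71.33°

M is at the origin; MT runs at -8.2° with length 52.4, so T = 52.4·(cos -8.2°, sin -8.2°) = (51.86, -7.474). ∠MTZ = 110.9°, so TZ runs at -8.2° + (180° − 110.9°) = 60.90° from the x-axis; with |TZ| = 29.0, Z = T + 29.0·(cos 60.90°, sin 60.90°) = (65.97, 17.87). TZ is perpendicular to ZE; with |ZE| = 9.8 on the left of TZ, E = Z + 9.8·(-0.8738, 0.4863) = (57.41, 22.63). Then cos ∠ZET = EZ·ET / (|EZ||ET|), giving 71.33°.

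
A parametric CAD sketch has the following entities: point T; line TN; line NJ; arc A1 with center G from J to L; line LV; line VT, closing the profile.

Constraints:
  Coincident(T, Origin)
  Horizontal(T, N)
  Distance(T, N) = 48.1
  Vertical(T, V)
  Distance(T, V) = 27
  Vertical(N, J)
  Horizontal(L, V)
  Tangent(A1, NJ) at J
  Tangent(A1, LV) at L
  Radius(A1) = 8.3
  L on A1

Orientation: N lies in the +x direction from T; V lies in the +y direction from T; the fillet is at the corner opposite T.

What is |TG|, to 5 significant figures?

43.974

T is at the origin; TN is horizontal with |TN| = 48.1 and N on the +x side, so N = (48.100, 0.0000). T and V share the same x with |TV| = 27.0 and V on the +y side, so V = (0.0000, 27.000). The virtual corner opposite T is at (48.100, 27.000). Tangency of A1 to NJ means the radius GJ is perpendicular to NJ and A1 meets LV tangentially, so GL is at right angles to LV, with radius 8.3, so the center G sits 8.3 in from both sides at G = (39.800, 18.700). Then |TG| = |G − T| = 43.974.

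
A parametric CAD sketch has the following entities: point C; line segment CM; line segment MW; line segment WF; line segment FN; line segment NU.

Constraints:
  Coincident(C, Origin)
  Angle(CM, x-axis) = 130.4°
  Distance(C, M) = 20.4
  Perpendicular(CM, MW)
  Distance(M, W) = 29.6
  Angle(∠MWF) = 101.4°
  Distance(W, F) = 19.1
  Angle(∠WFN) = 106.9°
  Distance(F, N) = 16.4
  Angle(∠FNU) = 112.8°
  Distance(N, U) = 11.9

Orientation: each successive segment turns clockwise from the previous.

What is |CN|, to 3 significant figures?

19.9

∠MWF = 101.4° gives WF at -38.2° from the x-axis; with |WF| = 19.1, F = (24.3, 22.9). ∠WFN = 106.9° gives FN at -111° from the x-axis; with |FN| = 16.4, N = (18.4, 7.63). Then |CN| = |N − C| = 19.9.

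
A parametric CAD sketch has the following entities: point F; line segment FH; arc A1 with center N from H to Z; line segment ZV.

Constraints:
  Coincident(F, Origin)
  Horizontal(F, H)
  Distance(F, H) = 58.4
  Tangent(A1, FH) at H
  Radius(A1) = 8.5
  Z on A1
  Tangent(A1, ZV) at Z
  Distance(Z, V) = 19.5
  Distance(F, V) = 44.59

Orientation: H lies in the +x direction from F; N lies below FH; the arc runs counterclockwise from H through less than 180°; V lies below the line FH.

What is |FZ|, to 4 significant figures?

51.61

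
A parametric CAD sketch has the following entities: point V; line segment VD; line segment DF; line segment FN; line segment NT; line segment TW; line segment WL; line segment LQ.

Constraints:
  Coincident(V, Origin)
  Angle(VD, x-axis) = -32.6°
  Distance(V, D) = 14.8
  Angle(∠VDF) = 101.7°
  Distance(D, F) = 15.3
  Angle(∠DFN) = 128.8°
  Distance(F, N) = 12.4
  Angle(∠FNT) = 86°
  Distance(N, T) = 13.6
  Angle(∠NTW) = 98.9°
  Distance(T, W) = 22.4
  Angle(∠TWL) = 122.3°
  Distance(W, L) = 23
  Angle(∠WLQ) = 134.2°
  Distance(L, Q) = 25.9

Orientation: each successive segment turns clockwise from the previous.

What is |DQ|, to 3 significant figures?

41.9

V is at the origin; VD runs at -32.6° with length 14.8, so D = (12.5, -7.97). ∠VDF = 101.7° gives DF at -111° from the x-axis; with |DF| = 15.3, F = (7.01, -22.3). ∠DFN = 128.8° gives FN at -162° from the x-axis; with |FN| = 12.4, N = (-4.79, -26.1). ∠FNT = 86.0° gives NT at 104° from the x-axis; with |NT| = 13.6, T = (-8.06, -12.9). ∠NTW = 98.9° gives TW at 22.8° from the x-axis; with |TW| = 22.4, W = (12.6, -4.20). ∠TWL = 122.3° gives WL at -34.9° from the x-axis; with |WL| = 23.0, L = (31.5, -17.4). ∠WLQ = 134.2° gives LQ at -80.7° from the x-axis; with |LQ| = 25.9, Q = (35.6, -42.9). Then |DQ| = |Q − D| = 41.9.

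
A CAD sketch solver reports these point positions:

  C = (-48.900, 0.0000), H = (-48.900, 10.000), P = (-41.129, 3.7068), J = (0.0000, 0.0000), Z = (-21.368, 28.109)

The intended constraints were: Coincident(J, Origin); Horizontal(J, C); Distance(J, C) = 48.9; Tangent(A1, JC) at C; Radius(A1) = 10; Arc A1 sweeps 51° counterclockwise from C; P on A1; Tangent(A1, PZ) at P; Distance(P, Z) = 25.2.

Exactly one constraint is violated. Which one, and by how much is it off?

Distance(P, Z) = 25.2 — off by 6.20.

J = (0.00, 0.00) ✓; J.y = 0.00, C.y = 0.00 ✓; |JC| = 48.90 ✓; ∠(HC, CJ) = 90.00° ✓; |HC| = 10.00 ✓; bearing(H→P) − bearing(H→C) = 51.00° ✓; |HP| = 10.00 ✓; ∠(HP, PZ) = 90.00° ✓; |PZ| = 31.40 ✗.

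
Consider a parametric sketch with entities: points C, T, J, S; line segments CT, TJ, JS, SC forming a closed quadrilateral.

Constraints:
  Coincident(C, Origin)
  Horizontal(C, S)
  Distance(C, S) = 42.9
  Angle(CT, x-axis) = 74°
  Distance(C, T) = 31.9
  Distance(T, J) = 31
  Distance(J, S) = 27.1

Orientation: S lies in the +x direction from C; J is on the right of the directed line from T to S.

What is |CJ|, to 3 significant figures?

15.8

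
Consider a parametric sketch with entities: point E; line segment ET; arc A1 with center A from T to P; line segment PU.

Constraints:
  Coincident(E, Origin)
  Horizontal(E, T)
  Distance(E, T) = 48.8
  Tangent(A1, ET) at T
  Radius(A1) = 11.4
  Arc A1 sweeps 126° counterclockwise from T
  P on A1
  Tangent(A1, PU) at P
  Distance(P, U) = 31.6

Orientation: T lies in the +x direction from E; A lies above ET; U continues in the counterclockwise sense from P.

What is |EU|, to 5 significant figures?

58.846

E is at the origin; E and T share the same y with |ET| = 48.8 and T on the +x side, so T = (48.800, 0.0000). Since A1 is tangent to ET there, AT ⟂ ET, so A = T + (0, 11.4) = (48.800, 11.400). On A1, T sits at bearing -90° from A; a 126° counterclockwise sweep puts P at bearing 36°, so P = A + 11.4·(cos 36°, sin 36°) = (58.023, 18.101). Since A1 is tangent to PU there, AP ⟂ PU, so PU runs along (−sin 36°, cos 36°); with |PU| = 31.6, U = (39.449, 43.666). Then |EU| = |U − E| = 58.846.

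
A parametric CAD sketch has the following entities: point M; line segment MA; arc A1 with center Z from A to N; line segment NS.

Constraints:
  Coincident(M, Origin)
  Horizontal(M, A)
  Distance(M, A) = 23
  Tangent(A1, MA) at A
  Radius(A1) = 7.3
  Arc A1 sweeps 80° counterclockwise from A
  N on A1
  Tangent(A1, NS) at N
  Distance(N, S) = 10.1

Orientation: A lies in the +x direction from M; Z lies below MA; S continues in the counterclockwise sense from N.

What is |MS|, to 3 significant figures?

21.3

M is at the origin; MA is horizontal with |MA| = 23.0 and A on the +x side, so A = (23.0, 0.00). The tangent condition forces ZA to be normal to MA, so Z = A + (0, -7.3) = (23.0, -7.30). On A1, A sits at bearing 90° from Z; an 80° counterclockwise sweep puts N at bearing 170°, so N = Z + 7.3·(cos 170°, sin 170°) = (15.8, -6.03). A1 meets NS tangentially, so ZN is at right angles to NS, so NS runs along (−sin 170°, cos 170°); with |NS| = 10.1, S = (14.1, -16.0). Then |MS| = |S − M| = 21.3.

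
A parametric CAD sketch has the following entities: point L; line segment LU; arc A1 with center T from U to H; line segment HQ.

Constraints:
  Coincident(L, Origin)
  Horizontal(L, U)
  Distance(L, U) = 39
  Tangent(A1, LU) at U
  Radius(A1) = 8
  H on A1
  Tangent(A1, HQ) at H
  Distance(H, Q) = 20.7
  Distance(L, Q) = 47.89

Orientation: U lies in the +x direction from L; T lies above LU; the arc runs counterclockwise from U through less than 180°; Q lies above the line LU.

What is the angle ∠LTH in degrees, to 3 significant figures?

166°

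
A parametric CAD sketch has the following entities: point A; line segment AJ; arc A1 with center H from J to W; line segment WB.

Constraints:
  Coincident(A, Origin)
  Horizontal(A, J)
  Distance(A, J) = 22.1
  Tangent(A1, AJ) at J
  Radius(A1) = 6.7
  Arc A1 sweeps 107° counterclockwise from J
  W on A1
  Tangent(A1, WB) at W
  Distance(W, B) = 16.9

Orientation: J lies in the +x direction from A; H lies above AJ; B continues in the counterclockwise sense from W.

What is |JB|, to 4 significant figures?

24.86

A is at the origin; A and J share the same y with |AJ| = 22.1 and J on the +x side, so J = (22.10, 0.000). A1 meets AJ tangentially, so HJ is at right angles to AJ, so H = J + (0, 6.7) = (22.10, 6.700). On A1, J sits at bearing -90° from H; a 107° counterclockwise sweep puts W at bearing 17°, so W = H + 6.7·(cos 17°, sin 17°) = (28.51, 8.659). A1 meets WB tangentially, so HW is at right angles to WB, so WB runs along (−sin 17°, cos 17°); with |WB| = 16.9, B = (23.57, 24.82). Then |JB| = |B − J| = 24.86.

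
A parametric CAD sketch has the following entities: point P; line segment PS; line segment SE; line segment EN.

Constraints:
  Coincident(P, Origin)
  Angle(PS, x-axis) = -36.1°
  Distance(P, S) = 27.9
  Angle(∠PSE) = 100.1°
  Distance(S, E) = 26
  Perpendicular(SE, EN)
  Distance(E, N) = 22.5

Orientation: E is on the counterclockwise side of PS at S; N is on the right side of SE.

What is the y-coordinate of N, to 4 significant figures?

-14.68

∠PSE = 100.1°, so SE runs at -36.1° + (180° − 100.1°) = 43.80° from the x-axis; with |SE| = 26.0, E = S + 26.0·(cos 43.80°, sin 43.80°) = (41.31, 1.557). SE is perpendicular to EN; with |EN| = 22.5 on the right of SE, N = E + 22.5·(0.6921, -0.7218) = (56.88, -14.68). So N.y = -14.68.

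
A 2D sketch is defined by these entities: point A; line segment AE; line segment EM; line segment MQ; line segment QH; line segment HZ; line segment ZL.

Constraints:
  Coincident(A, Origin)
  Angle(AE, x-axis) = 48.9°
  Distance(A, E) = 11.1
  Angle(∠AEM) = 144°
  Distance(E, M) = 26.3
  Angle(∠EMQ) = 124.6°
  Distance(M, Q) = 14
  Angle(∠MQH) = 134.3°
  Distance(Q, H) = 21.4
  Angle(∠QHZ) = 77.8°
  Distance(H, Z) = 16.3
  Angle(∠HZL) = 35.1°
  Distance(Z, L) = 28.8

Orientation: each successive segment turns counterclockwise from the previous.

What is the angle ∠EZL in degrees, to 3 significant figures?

108°

A is at the origin; AE runs at 48.9° with length 11.1, so E = (7.30, 8.36). ∠AEM = 144.0° gives EM at 84.9° from the x-axis; with |EM| = 26.3, M = (9.63, 34.6). ∠EMQ = 124.6° gives MQ at 140° from the x-axis; with |MQ| = 14.0, Q = (-1.14, 43.5). ∠MQH = 134.3° gives QH at -174° from the x-axis; with |QH| = 21.4, H = (-22.4, 41.3). ∠QHZ = 77.8° gives HZ at -71.8° from the x-axis; with |HZ| = 16.3, Z = (-17.3, 25.8). ∠HZL = 35.1° gives ZL at 73.1° from the x-axis; with |ZL| = 28.8, L = (-8.96, 53.3). Then cos ∠EZL = ZE·ZL / (|ZE||ZL|), giving 108°.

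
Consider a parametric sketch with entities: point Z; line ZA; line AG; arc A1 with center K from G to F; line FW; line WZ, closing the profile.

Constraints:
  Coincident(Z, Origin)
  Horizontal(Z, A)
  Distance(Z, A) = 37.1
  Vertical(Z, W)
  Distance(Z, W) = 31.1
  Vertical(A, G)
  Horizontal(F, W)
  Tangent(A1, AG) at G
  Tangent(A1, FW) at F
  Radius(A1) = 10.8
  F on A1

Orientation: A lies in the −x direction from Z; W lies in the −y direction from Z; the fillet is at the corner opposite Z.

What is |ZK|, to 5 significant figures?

33.223

Z and W share the same x with |ZW| = 31.1 and W on the −y side, so W = (0.0000, -31.100). The virtual corner opposite Z is at (-37.100, -31.100). The tangent condition forces KG to be normal to AG and the tangent condition forces KF to be normal to FW, with radius 10.8, so the center K sits 10.8 in from both sides at K = (-26.300, -20.300). Then |ZK| = |K − Z| = 33.223.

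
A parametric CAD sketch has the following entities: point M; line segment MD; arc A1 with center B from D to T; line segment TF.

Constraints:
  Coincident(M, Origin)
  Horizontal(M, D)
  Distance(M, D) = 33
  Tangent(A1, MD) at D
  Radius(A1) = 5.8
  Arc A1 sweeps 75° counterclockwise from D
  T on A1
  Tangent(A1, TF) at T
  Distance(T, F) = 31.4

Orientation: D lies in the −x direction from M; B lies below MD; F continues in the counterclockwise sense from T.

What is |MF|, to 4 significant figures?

58.16

On A1, D sits at bearing 90° from B; a 75° counterclockwise sweep puts T at bearing 165°, so T = B + 5.8·(cos 165°, sin 165°) = (-38.60, -4.299). A1 meets TF tangentially, so BT is at right angles to TF, so TF runs along (−sin 165°, cos 165°); with |TF| = 31.4, F = (-46.73, -34.63). Then |MF| = |F − M| = 58.16.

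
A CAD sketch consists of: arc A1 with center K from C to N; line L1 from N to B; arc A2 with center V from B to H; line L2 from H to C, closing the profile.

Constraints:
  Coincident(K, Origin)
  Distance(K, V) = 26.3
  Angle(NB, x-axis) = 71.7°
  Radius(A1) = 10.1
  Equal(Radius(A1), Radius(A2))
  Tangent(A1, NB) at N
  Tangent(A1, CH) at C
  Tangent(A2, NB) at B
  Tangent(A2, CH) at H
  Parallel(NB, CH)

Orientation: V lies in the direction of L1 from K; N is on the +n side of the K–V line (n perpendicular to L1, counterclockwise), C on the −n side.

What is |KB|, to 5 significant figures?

28.173

The slot axis is L1's direction at 71.7°, so u = (cos 71.7°, sin 71.7°) = (0.31399, 0.94943) and n = (−sin 71.7°, cos 71.7°) = (-0.94943, 0.31399). K is at the origin and V lies 26.3 along u from K, so V = 26.3·u = (8.2580, 24.970). Tangency of A1 to both parallel lines with radius 10.1 puts N and C at K ± 10.1·n: N = (-9.5892, 3.1713), C = (9.5892, -3.1713). Equal radii place B and H the same way about V: B = V + 10.1·n = (-1.3312, 28.141), H = V − 10.1·n = (17.847, 21.799). Then |KB| = |B − K| = 28.173.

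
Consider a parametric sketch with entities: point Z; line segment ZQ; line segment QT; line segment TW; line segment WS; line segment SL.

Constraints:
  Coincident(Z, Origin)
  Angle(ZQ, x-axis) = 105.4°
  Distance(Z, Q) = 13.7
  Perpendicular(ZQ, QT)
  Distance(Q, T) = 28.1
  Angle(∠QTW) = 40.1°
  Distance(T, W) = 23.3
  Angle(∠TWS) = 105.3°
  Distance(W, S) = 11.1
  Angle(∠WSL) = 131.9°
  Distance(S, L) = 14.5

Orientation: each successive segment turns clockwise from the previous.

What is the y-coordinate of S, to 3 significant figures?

5.12

Z is at the origin; ZQ runs at 105.4° with length 13.7, so Q = (-3.64, 13.2). The perpendicularity gives QT at right angles to ZQ, so QT runs at 15.4°; with |QT| = 28.1, T = (23.5, 20.7). ∠QTW = 40.1° gives TW at -124° from the x-axis; with |TW| = 23.3, W = (10.3, 1.47). ∠TWS = 105.3° gives WS at 161° from the x-axis; with |WS| = 11.1, S = (-0.227, 5.12). So S.y = 5.12.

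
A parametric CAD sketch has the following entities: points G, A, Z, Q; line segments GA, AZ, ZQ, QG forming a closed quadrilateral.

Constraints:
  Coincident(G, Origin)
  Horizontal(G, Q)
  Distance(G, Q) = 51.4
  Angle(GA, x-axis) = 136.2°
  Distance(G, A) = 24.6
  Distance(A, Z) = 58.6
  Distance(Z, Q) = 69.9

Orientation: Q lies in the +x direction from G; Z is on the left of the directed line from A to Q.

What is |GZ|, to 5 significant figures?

65.219

G is at the origin; GQ is horizontal with |GQ| = 51.4 and Q in +x, so Q = (51.4, 0). GA runs at 136.2° with |GA| = 24.6, so A = (-17.755, 17.027). Z is determined by |AZ| = 58.6 and |ZQ| = 69.9 together: it lies at the intersection of circle(A, 58.6) and circle(Q, 69.9). With |AQ| = 71.221, the foot of the radical line on AQ is 25.416 from A and the perpendicular offset is √(58.6² − 25.416²) = 52.801. Taking the left-of-AQ solution: Z = (19.547, 62.221).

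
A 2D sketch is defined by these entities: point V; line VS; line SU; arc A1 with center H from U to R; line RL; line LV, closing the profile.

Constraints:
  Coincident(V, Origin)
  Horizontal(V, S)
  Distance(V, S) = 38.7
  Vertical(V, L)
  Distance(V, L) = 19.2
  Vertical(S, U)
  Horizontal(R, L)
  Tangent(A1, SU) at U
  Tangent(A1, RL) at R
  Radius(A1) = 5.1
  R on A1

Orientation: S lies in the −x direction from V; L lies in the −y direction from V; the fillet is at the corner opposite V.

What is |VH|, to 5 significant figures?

36.439

V is at the origin; VS is horizontal with |VS| = 38.7 and S on the −x side, so S = (-38.700, 0.0000). V and L share the same x with |VL| = 19.2 and L on the −y side, so L = (0.0000, -19.200). The virtual corner opposite V is at (-38.700, -19.200). Since A1 is tangent to SU there, HU ⟂ SU and tangency of A1 to RL means the radius HR is perpendicular to RL, with radius 5.1, so the center H sits 5.1 in from both sides at H = (-33.600, -14.100). Then |VH| = |H − V| = 36.439.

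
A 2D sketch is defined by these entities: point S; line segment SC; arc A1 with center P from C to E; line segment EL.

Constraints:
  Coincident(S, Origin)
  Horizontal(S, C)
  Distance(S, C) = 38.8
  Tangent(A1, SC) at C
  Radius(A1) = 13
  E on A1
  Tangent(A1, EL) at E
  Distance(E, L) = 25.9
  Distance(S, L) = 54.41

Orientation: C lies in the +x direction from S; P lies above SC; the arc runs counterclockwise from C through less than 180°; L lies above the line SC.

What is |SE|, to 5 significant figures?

53.545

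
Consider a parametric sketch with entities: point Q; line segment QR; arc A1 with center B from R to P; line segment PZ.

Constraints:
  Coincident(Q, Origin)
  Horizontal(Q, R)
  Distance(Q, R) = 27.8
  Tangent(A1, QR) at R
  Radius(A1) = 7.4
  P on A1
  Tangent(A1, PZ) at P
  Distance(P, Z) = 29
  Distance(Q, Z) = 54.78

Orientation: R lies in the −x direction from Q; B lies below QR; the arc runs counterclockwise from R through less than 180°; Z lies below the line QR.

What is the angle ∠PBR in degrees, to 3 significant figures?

71.3°

Checks: |BP| = 7.400 ✓; ∠(BP, PZ) = 90.00° ✓; |PZ| = 29.00 ✓; |QZ| = 54.78 ✓.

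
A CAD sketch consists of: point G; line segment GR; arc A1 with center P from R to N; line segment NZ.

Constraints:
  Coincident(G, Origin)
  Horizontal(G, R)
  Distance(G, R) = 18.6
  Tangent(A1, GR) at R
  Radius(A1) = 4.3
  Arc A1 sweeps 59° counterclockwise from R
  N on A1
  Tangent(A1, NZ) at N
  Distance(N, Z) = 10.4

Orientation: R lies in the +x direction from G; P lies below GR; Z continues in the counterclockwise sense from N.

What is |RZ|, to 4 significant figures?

14.24

G is at the origin; GR is horizontal with |GR| = 18.6 and R on the +x side, so R = (18.60, 0.000). The tangent condition forces PR to be normal to GR, so P = R + (0, -4.3) = (18.60, -4.300). On A1, R sits at bearing 90° from P; a 59° counterclockwise sweep puts N at bearing 149°, so N = P + 4.3·(cos 149°, sin 149°) = (14.91, -2.085). Tangency of A1 to NZ means the radius PN is perpendicular to NZ, so NZ runs along (−sin 149°, cos 149°); with |NZ| = 10.4, Z = (9.558, -11.00). Then |RZ| = |Z − R| = 14.24.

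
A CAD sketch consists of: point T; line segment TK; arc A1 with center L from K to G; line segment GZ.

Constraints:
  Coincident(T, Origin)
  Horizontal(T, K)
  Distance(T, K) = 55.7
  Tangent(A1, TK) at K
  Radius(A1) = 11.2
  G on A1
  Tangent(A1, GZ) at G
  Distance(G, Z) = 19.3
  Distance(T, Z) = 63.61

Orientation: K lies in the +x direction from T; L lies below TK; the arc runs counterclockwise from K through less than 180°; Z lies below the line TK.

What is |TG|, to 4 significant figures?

48.40

T is at the origin; T and K share the same y with |TK| = 55.7 and K on the +x side, so K = (55.70, 0.000). Tangency of A1 to TK means the radius LK is perpendicular to TK, so L = K + (0, -11.2) = (55.70, -11.20). Since LG ⟂ GZ (tangency), |LZ| = √(11.2² + 19.3²) = 22.31 regardless of where G sits on A1. So Z lies on both circle(T, 63.61) and circle(L, 22.31); the below-TK intersection is Z = (54.10, -33.46). G is the foot of the tangent from Z: G = (45.63, -16.11).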